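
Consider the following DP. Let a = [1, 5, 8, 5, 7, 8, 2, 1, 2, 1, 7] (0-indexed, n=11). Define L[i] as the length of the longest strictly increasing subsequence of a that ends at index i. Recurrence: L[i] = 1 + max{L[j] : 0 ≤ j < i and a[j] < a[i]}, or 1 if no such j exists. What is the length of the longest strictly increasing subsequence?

   i    0    1    2    3    4    5    6    7    8    9   10
a[i]    1    5    8    5    7    8    2    1    2    1    7
L[i]    1    2    3    2    3    4    2    1    2    1    3

4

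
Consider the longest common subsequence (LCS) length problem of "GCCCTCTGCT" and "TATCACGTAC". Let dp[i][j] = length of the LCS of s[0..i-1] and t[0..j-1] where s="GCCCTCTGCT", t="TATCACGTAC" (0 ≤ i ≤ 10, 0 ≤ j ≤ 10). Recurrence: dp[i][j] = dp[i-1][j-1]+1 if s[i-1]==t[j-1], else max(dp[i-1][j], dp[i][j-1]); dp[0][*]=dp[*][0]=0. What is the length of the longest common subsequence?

4

   ''  T  A  T  C  A  C  G  T  A  C
''  0  0  0  0  0  0  0  0  0  0  0
 G  0  0  0  0  0  0  0  1  1  1  1
 C  0  0  0  0  1  1  1  1  1  1  2
 C  0  0  0  0  1  1  2  2  2  2  2
 C  0  0  0  0  1  1  2  2  2  2  3
 T  0  1  1  1  1  1  2  2  3  3  3
 C  0  1  1  1  2  2  2  2  3  3  4
 T  0  1  1  2  2  2  2  2  3  3  4
 G  0  1  1  2  2  2  2  3  3  3  4
 C  0  1  1  2  3  3  3  3  3  3  4
 T  0  1  1  2  3  3  3  3  4  4  4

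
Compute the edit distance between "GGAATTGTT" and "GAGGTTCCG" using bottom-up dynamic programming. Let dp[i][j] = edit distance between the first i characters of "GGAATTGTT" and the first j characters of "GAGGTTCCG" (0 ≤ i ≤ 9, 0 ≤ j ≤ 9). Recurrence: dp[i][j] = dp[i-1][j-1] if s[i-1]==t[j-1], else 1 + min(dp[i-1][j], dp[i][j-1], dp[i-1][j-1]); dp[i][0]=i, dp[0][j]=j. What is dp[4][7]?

   ''  G  A  G  G  T  T  C  C  G
''  0  1  2  3  4  5  6  7  8  9
 G  1  0  1  2  3  4  5  6  7  8
 G  2  1  1  1  2  3  4  5  6  7
 A  3  2  1  2  2  3  4  5  6  7
 A  4  3  2  2  3  3  4  5  6  7
 T  5  4  3  3  3  3  3  4  5  6
 T  6  5  4  4  4  3  3  4  5  6
 G  7  6  5  4  4  4  4  4  5  5
 T  8  7  6  5  5  4  4  5  5  6
 T  9  8  7  6  6  5  4  5  6  6

5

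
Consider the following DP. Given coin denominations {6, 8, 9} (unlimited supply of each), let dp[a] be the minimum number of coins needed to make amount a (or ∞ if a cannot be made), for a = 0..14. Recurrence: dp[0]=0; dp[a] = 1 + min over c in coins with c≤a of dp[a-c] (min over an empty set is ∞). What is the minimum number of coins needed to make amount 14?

 a  0  1  2  3  4  5  6  7  8  9 10 11 12 13 14
dp  0  -  -  -  -  -  1  -  1  1  -  -  2  -  2
(- denotes ∞ / unreachable)

2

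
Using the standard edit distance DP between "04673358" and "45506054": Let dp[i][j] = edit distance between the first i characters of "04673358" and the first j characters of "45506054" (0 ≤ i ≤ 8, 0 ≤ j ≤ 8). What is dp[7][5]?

   ''  4  5  5  0  6  0  5  4
''  0  1  2  3  4  5  6  7  8
 0  1  1  2  3  3  4  5  6  7
 4  2  1  2  3  4  4  5  6  6
 6  3  2  2  3  4  4  5  6  7
 7  4  3  3  3  4  5  5  6  7
 3  5  4  4  4  4  5  6  6  7
 3  6  5  5  5  5  5  6  7  7
 5  7  6  5  5  6  6  6  6  7
 8  8  7  6  6  6  7  7  7  7

6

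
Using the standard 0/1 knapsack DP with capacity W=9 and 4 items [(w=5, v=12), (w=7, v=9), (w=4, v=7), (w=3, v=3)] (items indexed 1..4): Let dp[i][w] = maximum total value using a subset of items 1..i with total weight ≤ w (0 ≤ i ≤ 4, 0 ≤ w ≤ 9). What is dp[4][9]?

i\w   0   1   2   3   4   5   6   7   8   9
  0   0   0   0   0   0   0   0   0   0   0
  1   0   0   0   0   0  12  12  12  12  12
  2   0   0   0   0   0  12  12  12  12  12
  3   0   0   0   0   7  12  12  12  12  19
  4   0   0   0   3   7  12  12  12  15  19

19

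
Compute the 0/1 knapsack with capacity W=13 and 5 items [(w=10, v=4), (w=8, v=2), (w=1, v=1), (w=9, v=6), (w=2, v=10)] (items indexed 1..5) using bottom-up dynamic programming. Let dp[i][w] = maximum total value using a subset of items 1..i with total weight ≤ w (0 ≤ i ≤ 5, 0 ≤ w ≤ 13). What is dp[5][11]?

16

i\w   0   1   2   3   4   5   6   7   8   9  10  11  12  13
  0   0   0   0   0   0   0   0   0   0   0   0   0   0   0
  1   0   0   0   0   0   0   0   0   0   0   4   4   4   4
  2   0   0   0   0   0   0   0   0   2   2   4   4   4   4
  3   0   1   1   1   1   1   1   1   2   3   4   5   5   5
  4   0   1   1   1   1   1   1   1   2   6   7   7   7   7
  5   0   1  10  11  11  11  11  11  11  11  12  16  17  17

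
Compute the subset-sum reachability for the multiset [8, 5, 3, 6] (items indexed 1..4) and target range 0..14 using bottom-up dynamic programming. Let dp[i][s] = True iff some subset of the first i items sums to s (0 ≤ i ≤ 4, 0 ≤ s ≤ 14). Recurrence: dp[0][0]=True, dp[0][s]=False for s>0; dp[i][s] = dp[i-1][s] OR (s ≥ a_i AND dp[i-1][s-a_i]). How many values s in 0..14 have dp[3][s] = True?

6

i\s   0   1   2   3   4   5   6   7   8   9  10  11  12  13  14
  0   T   F   F   F   F   F   F   F   F   F   F   F   F   F   F
  1   T   F   F   F   F   F   F   F   T   F   F   F   F   F   F
  2   T   F   F   F   F   T   F   F   T   F   F   F   F   T   F
  3   T   F   F   T   F   T   F   F   T   F   F   T   F   T   F
  4   T   F   F   T   F   T   T   F   T   T   F   T   F   T   T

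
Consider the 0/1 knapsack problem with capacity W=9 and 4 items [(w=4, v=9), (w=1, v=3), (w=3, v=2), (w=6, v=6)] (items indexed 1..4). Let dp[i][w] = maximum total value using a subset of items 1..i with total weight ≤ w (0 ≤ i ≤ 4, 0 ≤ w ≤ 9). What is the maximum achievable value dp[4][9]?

14

i\w   0   1   2   3   4   5   6   7   8   9
  0   0   0   0   0   0   0   0   0   0   0
  1   0   0   0   0   9   9   9   9   9   9
  2   0   3   3   3   9  12  12  12  12  12
  3   0   3   3   3   9  12  12  12  14  14
  4   0   3   3   3   9  12  12  12  14  14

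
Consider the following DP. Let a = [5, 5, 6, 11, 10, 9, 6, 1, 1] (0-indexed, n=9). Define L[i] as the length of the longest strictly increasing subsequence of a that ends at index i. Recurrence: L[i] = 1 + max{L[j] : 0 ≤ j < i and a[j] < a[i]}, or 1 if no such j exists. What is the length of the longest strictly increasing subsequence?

   i    0    1    2    3    4    5    6    7    8
a[i]    5    5    6   11   10    9    6    1    1
L[i]    1    1    2    3    3    3    2    1    1

3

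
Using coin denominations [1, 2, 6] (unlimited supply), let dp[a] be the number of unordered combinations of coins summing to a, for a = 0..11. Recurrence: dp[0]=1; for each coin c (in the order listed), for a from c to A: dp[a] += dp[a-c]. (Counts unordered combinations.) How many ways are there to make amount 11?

after  coin     0     1     2     3     4     5     6     7     8     9    10    11
          1     1     1     1     1     1     1     1     1     1     1     1     1
          2     1     1     2     2     3     3     4     4     5     5     6     6
          6     1     1     2     2     3     3     5     5     7     7     9     9

9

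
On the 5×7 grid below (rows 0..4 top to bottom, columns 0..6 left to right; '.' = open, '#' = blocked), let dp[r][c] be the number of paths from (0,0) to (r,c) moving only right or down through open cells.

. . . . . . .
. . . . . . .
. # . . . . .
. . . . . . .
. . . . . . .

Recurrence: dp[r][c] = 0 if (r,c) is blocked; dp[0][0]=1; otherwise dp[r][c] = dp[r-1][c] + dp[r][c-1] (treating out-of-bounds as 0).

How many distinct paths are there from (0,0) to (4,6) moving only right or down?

147

r\c   0   1   2   3   4   5   6
  0   1   1   1   1   1   1   1
  1   1   2   3   4   5   6   7
  2   1   0   3   7  12  18  25
  3   1   1   4  11  23  41  66
  4   1   2   6  17  40  81 147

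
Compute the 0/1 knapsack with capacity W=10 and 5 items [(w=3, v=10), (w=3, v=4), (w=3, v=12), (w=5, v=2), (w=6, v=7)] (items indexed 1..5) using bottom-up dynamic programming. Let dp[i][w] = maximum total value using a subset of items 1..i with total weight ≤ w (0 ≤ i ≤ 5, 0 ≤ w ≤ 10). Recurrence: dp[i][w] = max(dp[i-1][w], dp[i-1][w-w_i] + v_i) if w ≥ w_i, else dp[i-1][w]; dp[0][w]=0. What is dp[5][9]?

i\w   0   1   2   3   4   5   6   7   8   9  10
  0   0   0   0   0   0   0   0   0   0   0   0
  1   0   0   0  10  10  10  10  10  10  10  10
  2   0   0   0  10  10  10  14  14  14  14  14
  3   0   0   0  12  12  12  22  22  22  26  26
  4   0   0   0  12  12  12  22  22  22  26  26
  5   0   0   0  12  12  12  22  22  22  26  26

26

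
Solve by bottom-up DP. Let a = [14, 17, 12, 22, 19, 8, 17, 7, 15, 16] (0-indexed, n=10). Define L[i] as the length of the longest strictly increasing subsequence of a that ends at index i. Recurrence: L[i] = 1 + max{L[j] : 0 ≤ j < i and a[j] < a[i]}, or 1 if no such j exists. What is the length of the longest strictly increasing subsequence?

   i    0    1    2    3    4    5    6    7    8    9
a[i]   14   17   12   22   19    8   17    7   15   16
L[i]    1    2    1    3    3    1    2    1    2    3

3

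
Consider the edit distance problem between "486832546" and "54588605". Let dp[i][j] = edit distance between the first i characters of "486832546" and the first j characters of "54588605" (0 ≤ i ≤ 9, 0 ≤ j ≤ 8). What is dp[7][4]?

6

   ''  5  4  5  8  8  6  0  5
''  0  1  2  3  4  5  6  7  8
 4  1  1  1  2  3  4  5  6  7
 8  2  2  2  2  2  3  4  5  6
 6  3  3  3  3  3  3  3  4  5
 8  4  4  4  4  3  3  4  4  5
 3  5  5  5  5  4  4  4  5  5
 2  6  6  6  6  5  5  5  5  6
 5  7  6  7  6  6  6  6  6  5
 4  8  7  6  7  7  7  7  7  6
 6  9  8  7  7  8  8  7  8  7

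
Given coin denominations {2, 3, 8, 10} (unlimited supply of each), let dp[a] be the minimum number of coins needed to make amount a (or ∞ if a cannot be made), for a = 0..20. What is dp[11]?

 a  0  1  2  3  4  5  6  7  8  9 10 11 12 13 14 15 16 17 18 19 20
dp  0  -  1  1  2  2  2  3  1  3  1  2  2  2  3  3  2  4  2  3  2
(- denotes ∞ / unreachable)

2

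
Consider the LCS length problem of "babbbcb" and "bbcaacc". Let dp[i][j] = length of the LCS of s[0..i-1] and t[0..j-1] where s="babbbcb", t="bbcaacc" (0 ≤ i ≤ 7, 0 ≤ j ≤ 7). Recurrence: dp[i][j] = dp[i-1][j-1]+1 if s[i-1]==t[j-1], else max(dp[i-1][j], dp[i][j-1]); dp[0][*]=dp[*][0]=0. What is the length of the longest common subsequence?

   ''  b  b  c  a  a  c  c
''  0  0  0  0  0  0  0  0
 b  0  1  1  1  1  1  1  1
 a  0  1  1  1  2  2  2  2
 b  0  1  2  2  2  2  2  2
 b  0  1  2  2  2  2  2  2
 b  0  1  2  2  2  2  2  2
 c  0  1  2  3  3  3  3  3
 b  0  1  2  3  3  3  3  3

3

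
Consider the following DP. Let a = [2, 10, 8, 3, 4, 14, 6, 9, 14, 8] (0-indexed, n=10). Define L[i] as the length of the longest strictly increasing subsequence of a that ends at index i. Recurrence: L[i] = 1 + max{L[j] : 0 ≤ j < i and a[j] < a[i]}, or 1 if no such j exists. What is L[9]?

5

   i    0    1    2    3    4    5    6    7    8    9
a[i]    2   10    8    3    4   14    6    9   14    8
L[i]    1    2    2    2    3    4    4    5    6    5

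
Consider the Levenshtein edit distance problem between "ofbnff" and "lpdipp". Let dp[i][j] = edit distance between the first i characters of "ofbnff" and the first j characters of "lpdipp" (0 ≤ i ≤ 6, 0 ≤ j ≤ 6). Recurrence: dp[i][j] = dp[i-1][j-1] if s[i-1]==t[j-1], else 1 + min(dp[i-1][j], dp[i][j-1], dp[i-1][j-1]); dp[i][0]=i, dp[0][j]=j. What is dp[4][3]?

   ''  l  p  d  i  p  p
''  0  1  2  3  4  5  6
 o  1  1  2  3  4  5  6
 f  2  2  2  3  4  5  6
 b  3  3  3  3  4  5  6
 n  4  4  4  4  4  5  6
 f  5  5  5  5  5  5  6
 f  6  6  6  6  6  6  6

4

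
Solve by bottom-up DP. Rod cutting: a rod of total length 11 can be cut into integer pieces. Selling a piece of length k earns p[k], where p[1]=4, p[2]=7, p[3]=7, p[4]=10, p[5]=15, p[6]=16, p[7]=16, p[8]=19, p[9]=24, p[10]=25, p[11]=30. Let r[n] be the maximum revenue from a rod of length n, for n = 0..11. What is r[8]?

   n    0    1    2    3    4    5    6    7    8    9   10   11
r[n]    0    4    8   12   16   20   24   28   32   36   40   44

32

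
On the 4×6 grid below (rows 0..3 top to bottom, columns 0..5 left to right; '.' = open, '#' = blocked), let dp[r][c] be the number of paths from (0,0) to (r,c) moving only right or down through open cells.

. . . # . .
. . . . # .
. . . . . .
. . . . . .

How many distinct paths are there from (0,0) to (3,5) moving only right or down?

r\c   0   1   2   3   4   5
  0   1   1   1   0   0   0
  1   1   2   3   3   0   0
  2   1   3   6   9   9   9
  3   1   4  10  19  28  37

37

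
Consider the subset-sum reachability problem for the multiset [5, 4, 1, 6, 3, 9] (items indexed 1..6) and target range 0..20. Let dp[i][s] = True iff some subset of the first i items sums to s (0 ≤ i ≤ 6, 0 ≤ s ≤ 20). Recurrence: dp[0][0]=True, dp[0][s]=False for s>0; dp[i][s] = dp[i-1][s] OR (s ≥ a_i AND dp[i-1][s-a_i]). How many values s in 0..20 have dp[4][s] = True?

12

i\s   0   1   2   3   4   5   6   7   8   9  10  11  12  13  14  15  16  17  18  19  20
  0   T   F   F   F   F   F   F   F   F   F   F   F   F   F   F   F   F   F   F   F   F
  1   T   F   F   F   F   T   F   F   F   F   F   F   F   F   F   F   F   F   F   F   F
  2   T   F   F   F   T   T   F   F   F   T   F   F   F   F   F   F   F   F   F   F   F
  3   T   T   F   F   T   T   T   F   F   T   T   F   F   F   F   F   F   F   F   F   F
  4   T   T   F   F   T   T   T   T   F   T   T   T   T   F   F   T   T   F   F   F   F
  5   T   T   F   T   T   T   T   T   T   T   T   T   T   T   T   T   T   F   T   T   F
  6   T   T   F   T   T   T   T   T   T   T   T   T   T   T   T   T   T   T   T   T   T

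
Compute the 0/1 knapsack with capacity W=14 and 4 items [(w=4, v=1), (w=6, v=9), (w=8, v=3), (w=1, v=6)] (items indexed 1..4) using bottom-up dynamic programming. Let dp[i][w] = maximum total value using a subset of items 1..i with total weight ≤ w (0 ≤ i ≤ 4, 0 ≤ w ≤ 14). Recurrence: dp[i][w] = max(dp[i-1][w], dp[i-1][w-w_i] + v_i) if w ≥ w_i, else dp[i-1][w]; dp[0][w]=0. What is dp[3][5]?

1

i\w   0   1   2   3   4   5   6   7   8   9  10  11  12  13  14
  0   0   0   0   0   0   0   0   0   0   0   0   0   0   0   0
  1   0   0   0   0   1   1   1   1   1   1   1   1   1   1   1
  2   0   0   0   0   1   1   9   9   9   9  10  10  10  10  10
  3   0   0   0   0   1   1   9   9   9   9  10  10  10  10  12
  4   0   6   6   6   6   7   9  15  15  15  15  16  16  16  16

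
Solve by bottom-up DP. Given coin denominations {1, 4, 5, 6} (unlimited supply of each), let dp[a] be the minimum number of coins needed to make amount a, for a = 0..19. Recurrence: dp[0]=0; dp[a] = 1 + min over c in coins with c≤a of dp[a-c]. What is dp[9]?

 a  0  1  2  3  4  5  6  7  8  9 10 11 12 13 14 15 16 17 18 19
dp  0  1  2  3  1  1  1  2  2  2  2  2  2  3  3  3  3  3  3  4

2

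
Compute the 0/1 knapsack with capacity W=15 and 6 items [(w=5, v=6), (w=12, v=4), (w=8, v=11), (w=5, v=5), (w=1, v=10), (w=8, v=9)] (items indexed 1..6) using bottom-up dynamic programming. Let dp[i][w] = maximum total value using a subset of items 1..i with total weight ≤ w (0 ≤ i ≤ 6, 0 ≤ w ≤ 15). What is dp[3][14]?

i\w   0   1   2   3   4   5   6   7   8   9  10  11  12  13  14  15
  0   0   0   0   0   0   0   0   0   0   0   0   0   0   0   0   0
  1   0   0   0   0   0   6   6   6   6   6   6   6   6   6   6   6
  2   0   0   0   0   0   6   6   6   6   6   6   6   6   6   6   6
  3   0   0   0   0   0   6   6   6  11  11  11  11  11  17  17  17
  4   0   0   0   0   0   6   6   6  11  11  11  11  11  17  17  17
  5   0  10  10  10  10  10  16  16  16  21  21  21  21  21  27  27
  6   0  10  10  10  10  10  16  16  16  21  21  21  21  21  27  27

17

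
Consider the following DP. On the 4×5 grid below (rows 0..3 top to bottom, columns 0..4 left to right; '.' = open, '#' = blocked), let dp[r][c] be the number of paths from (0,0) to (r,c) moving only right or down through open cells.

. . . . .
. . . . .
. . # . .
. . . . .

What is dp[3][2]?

4

r\c   0   1   2   3   4
  0   1   1   1   1   1
  1   1   2   3   4   5
  2   1   3   0   4   9
  3   1   4   4   8  17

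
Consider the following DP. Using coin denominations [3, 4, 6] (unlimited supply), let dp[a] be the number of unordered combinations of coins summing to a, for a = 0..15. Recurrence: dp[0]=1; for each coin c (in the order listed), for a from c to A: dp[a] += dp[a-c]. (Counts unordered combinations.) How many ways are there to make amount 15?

after  coin     0     1     2     3     4     5     6     7     8     9    10    11    12    13    14    15
          3     1     0     0     1     0     0     1     0     0     1     0     0     1     0     0     1
          4     1     0     0     1     1     0     1     1     1     1     1     1     2     1     1     2
          6     1     0     0     1     1     0     2     1     1     2     2     1     4     2     2     4

4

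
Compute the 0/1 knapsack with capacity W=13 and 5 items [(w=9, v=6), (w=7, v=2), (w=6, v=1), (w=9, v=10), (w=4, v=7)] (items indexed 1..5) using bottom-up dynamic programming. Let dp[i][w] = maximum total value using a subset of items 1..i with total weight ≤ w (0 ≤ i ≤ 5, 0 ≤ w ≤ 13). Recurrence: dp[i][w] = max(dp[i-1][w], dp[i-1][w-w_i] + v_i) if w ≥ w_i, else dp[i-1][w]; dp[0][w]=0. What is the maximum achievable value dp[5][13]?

17

i\w   0   1   2   3   4   5   6   7   8   9  10  11  12  13
  0   0   0   0   0   0   0   0   0   0   0   0   0   0   0
  1   0   0   0   0   0   0   0   0   0   6   6   6   6   6
  2   0   0   0   0   0   0   0   2   2   6   6   6   6   6
  3   0   0   0   0   0   0   1   2   2   6   6   6   6   6
  4   0   0   0   0   0   0   1   2   2  10  10  10  10  10
  5   0   0   0   0   7   7   7   7   7  10  10  10  10  17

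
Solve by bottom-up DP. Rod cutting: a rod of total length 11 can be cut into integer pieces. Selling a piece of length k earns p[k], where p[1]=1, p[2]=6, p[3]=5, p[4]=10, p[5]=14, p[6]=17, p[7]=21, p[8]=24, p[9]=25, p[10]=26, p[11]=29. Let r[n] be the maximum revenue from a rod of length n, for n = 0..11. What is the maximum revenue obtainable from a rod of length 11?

33

   n    0    1    2    3    4    5    6    7    8    9   10   11
r[n]    0    1    6    7   12   14   18   21   24   27   30   33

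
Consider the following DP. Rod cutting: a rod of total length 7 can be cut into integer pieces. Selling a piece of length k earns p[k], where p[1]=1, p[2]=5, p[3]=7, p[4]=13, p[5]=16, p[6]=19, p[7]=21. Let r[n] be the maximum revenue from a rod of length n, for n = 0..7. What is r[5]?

16

   n    0    1    2    3    4    5    6    7
r[n]    0    1    5    7   13   16   19   21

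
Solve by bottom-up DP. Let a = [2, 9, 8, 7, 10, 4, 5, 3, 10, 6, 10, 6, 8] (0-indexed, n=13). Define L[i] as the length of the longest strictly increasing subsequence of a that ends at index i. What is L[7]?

   i    0    1    2    3    4    5    6    7    8    9   10   11   12
a[i]    2    9    8    7   10    4    5    3   10    6   10    6    8
L[i]    1    2    2    2    3    2    3    2    4    4    5    4    5

2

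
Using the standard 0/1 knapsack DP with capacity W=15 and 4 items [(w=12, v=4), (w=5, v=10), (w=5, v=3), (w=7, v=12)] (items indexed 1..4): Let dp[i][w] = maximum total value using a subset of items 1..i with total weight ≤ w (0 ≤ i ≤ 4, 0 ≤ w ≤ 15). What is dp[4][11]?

13

i\w   0   1   2   3   4   5   6   7   8   9  10  11  12  13  14  15
  0   0   0   0   0   0   0   0   0   0   0   0   0   0   0   0   0
  1   0   0   0   0   0   0   0   0   0   0   0   0   4   4   4   4
  2   0   0   0   0   0  10  10  10  10  10  10  10  10  10  10  10
  3   0   0   0   0   0  10  10  10  10  10  13  13  13  13  13  13
  4   0   0   0   0   0  10  10  12  12  12  13  13  22  22  22  22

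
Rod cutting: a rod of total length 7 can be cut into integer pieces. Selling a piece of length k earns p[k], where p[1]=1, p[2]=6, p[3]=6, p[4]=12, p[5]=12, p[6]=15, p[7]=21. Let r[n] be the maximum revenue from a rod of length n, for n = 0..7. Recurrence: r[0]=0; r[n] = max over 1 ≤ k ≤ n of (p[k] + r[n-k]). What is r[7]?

21

   n    0    1    2    3    4    5    6    7
r[n]    0    1    6    7   12   13   18   21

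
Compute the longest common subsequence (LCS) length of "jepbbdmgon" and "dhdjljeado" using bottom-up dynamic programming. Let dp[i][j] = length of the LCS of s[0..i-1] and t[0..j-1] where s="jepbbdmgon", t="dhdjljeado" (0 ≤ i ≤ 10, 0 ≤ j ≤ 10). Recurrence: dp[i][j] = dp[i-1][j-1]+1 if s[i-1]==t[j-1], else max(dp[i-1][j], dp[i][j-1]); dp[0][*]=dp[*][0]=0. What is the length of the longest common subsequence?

4

   ''  d  h  d  j  l  j  e  a  d  o
''  0  0  0  0  0  0  0  0  0  0  0
 j  0  0  0  0  1  1  1  1  1  1  1
 e  0  0  0  0  1  1  1  2  2  2  2
 p  0  0  0  0  1  1  1  2  2  2  2
 b  0  0  0  0  1  1  1  2  2  2  2
 b  0  0  0  0  1  1  1  2  2  2  2
 d  0  1  1  1  1  1  1  2  2  3  3
 m  0  1  1  1  1  1  1  2  2  3  3
 g  0  1  1  1  1  1  1  2  2  3  3
 o  0  1  1  1  1  1  1  2  2  3  4
 n  0  1  1  1  1  1  1  2  2  3  4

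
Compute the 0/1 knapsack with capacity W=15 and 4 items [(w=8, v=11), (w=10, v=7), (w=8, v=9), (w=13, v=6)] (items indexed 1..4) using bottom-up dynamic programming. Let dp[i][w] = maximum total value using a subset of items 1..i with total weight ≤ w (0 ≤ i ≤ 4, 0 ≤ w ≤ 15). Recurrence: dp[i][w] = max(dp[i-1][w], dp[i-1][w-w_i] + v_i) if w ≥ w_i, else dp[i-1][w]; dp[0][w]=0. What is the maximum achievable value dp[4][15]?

i\w   0   1   2   3   4   5   6   7   8   9  10  11  12  13  14  15
  0   0   0   0   0   0   0   0   0   0   0   0   0   0   0   0   0
  1   0   0   0   0   0   0   0   0  11  11  11  11  11  11  11  11
  2   0   0   0   0   0   0   0   0  11  11  11  11  11  11  11  11
  3   0   0   0   0   0   0   0   0  11  11  11  11  11  11  11  11
  4   0   0   0   0   0   0   0   0  11  11  11  11  11  11  11  11

11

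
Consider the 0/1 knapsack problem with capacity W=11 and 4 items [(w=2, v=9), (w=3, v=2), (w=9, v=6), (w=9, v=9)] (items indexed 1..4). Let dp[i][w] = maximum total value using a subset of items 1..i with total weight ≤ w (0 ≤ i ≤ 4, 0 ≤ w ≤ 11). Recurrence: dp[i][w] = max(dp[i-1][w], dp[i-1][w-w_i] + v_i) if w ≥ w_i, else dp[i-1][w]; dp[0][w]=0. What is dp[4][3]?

9

i\w   0   1   2   3   4   5   6   7   8   9  10  11
  0   0   0   0   0   0   0   0   0   0   0   0   0
  1   0   0   9   9   9   9   9   9   9   9   9   9
  2   0   0   9   9   9  11  11  11  11  11  11  11
  3   0   0   9   9   9  11  11  11  11  11  11  15
  4   0   0   9   9   9  11  11  11  11  11  11  18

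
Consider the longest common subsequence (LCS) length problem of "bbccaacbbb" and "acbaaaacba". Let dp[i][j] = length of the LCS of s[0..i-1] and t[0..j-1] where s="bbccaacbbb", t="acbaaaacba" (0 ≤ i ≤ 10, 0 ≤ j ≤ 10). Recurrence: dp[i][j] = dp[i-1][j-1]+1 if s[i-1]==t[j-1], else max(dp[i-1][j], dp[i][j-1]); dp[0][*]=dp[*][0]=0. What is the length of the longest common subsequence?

5

   ''  a  c  b  a  a  a  a  c  b  a
''  0  0  0  0  0  0  0  0  0  0  0
 b  0  0  0  1  1  1  1  1  1  1  1
 b  0  0  0  1  1  1  1  1  1  2  2
 c  0  0  1  1  1  1  1  1  2  2  2
 c  0  0  1  1  1  1  1  1  2  2  2
 a  0  1  1  1  2  2  2  2  2  2  3
 a  0  1  1  1  2  3  3  3  3  3  3
 c  0  1  2  2  2  3  3  3  4  4  4
 b  0  1  2  3  3  3  3  3  4  5  5
 b  0  1  2  3  3  3  3  3  4  5  5
 b  0  1  2  3  3  3  3  3  4  5  5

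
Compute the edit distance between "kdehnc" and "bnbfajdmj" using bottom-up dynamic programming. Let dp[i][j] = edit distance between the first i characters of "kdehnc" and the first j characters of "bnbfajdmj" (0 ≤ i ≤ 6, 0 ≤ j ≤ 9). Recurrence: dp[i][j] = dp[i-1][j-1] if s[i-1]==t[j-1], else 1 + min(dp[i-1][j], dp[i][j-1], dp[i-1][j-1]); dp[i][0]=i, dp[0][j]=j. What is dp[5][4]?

5

   ''  b  n  b  f  a  j  d  m  j
''  0  1  2  3  4  5  6  7  8  9
 k  1  1  2  3  4  5  6  7  8  9
 d  2  2  2  3  4  5  6  6  7  8
 e  3  3  3  3  4  5  6  7  7  8
 h  4  4  4  4  4  5  6  7  8  8
 n  5  5  4  5  5  5  6  7  8  9
 c  6  6  5  5  6  6  6  7  8  9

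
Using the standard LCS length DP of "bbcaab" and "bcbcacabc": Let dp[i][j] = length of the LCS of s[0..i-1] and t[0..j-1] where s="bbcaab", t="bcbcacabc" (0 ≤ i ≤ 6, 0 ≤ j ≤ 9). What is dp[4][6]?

   ''  b  c  b  c  a  c  a  b  c
''  0  0  0  0  0  0  0  0  0  0
 b  0  1  1  1  1  1  1  1  1  1
 b  0  1  1  2  2  2  2  2  2  2
 c  0  1  2  2  3  3  3  3  3  3
 a  0  1  2  2  3  4  4  4  4  4
 a  0  1  2  2  3  4  4  5  5  5
 b  0  1  2  3  3  4  4  5  6  6

4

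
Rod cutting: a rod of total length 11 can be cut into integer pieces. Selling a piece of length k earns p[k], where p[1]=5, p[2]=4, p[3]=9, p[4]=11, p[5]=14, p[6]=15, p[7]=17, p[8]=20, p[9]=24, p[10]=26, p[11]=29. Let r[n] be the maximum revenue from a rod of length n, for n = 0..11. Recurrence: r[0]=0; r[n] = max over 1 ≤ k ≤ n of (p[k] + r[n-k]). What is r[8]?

40

   n    0    1    2    3    4    5    6    7    8    9   10   11
r[n]    0    5   10   15   20   25   30   35   40   45   50   55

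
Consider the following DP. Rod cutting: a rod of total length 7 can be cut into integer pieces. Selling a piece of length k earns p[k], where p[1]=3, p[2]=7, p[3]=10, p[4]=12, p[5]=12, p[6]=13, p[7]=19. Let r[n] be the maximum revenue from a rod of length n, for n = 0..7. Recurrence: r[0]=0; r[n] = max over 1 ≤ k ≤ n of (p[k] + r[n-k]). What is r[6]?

21

   n    0    1    2    3    4    5    6    7
r[n]    0    3    7   10   14   17   21   24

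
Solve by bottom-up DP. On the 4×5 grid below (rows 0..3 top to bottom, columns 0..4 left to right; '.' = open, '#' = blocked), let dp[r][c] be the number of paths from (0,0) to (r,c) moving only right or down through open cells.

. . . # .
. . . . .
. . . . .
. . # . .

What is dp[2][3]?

r\c   0   1   2   3   4
  0   1   1   1   0   0
  1   1   2   3   3   3
  2   1   3   6   9  12
  3   1   4   0   9  21

9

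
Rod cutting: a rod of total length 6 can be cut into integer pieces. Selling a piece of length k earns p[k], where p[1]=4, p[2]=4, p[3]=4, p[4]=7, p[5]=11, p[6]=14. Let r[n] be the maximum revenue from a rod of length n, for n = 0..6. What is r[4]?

16

   n    0    1    2    3    4    5    6
r[n]    0    4    8   12   16   20   24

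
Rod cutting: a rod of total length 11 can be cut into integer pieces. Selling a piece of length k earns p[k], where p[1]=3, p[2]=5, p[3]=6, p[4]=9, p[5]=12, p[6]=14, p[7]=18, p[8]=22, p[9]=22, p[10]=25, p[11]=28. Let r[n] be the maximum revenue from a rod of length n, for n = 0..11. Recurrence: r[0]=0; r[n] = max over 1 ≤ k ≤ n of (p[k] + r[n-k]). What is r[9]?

27

   n    0    1    2    3    4    5    6    7    8    9   10   11
r[n]    0    3    6    9   12   15   18   21   24   27   30   33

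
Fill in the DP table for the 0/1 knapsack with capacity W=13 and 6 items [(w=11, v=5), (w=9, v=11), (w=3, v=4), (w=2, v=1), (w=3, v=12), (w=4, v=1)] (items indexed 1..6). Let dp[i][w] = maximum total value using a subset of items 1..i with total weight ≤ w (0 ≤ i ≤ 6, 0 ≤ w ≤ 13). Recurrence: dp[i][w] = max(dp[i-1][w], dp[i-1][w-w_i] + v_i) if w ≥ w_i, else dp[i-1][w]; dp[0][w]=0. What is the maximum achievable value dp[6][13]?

i\w   0   1   2   3   4   5   6   7   8   9  10  11  12  13
  0   0   0   0   0   0   0   0   0   0   0   0   0   0   0
  1   0   0   0   0   0   0   0   0   0   0   0   5   5   5
  2   0   0   0   0   0   0   0   0   0  11  11  11  11  11
  3   0   0   0   4   4   4   4   4   4  11  11  11  15  15
  4   0   0   1   4   4   5   5   5   5  11  11  12  15  15
  5   0   0   1  12  12  13  16  16  17  17  17  17  23  23
  6   0   0   1  12  12  13  16  16  17  17  17  17  23  23

23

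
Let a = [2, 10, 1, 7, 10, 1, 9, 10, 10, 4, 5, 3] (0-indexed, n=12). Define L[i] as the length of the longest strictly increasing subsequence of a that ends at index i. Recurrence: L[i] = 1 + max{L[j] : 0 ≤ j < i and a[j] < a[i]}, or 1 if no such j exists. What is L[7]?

   i    0    1    2    3    4    5    6    7    8    9   10   11
a[i]    2   10    1    7   10    1    9   10   10    4    5    3
L[i]    1    2    1    2    3    1    3    4    4    2    3    2

4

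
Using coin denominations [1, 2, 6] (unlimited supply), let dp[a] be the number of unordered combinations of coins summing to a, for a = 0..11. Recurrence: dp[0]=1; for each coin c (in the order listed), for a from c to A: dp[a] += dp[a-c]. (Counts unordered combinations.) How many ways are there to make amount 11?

after  coin     0     1     2     3     4     5     6     7     8     9    10    11
          1     1     1     1     1     1     1     1     1     1     1     1     1
          2     1     1     2     2     3     3     4     4     5     5     6     6
          6     1     1     2     2     3     3     5     5     7     7     9     9

9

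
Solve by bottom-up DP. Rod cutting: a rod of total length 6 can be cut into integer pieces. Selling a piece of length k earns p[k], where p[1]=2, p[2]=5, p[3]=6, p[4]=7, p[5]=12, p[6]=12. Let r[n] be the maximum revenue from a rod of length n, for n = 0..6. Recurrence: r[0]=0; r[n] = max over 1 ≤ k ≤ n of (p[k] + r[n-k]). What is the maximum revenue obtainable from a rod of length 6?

15

   n    0    1    2    3    4    5    6
r[n]    0    2    5    7   10   12   15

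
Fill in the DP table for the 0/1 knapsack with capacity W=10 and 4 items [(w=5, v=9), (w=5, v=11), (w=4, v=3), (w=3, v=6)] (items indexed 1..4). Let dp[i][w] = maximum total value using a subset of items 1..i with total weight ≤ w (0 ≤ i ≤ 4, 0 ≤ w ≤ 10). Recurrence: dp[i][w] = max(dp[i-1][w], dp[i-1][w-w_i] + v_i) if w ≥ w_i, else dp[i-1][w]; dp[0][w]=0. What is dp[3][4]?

i\w   0   1   2   3   4   5   6   7   8   9  10
  0   0   0   0   0   0   0   0   0   0   0   0
  1   0   0   0   0   0   9   9   9   9   9   9
  2   0   0   0   0   0  11  11  11  11  11  20
  3   0   0   0   0   3  11  11  11  11  14  20
  4   0   0   0   6   6  11  11  11  17  17  20

3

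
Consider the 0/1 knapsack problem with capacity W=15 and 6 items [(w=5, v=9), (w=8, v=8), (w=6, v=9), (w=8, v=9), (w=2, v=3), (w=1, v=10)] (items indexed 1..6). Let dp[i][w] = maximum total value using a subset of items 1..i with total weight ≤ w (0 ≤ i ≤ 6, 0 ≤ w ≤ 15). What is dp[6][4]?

i\w   0   1   2   3   4   5   6   7   8   9  10  11  12  13  14  15
  0   0   0   0   0   0   0   0   0   0   0   0   0   0   0   0   0
  1   0   0   0   0   0   9   9   9   9   9   9   9   9   9   9   9
  2   0   0   0   0   0   9   9   9   9   9   9   9   9  17  17  17
  3   0   0   0   0   0   9   9   9   9   9   9  18  18  18  18  18
  4   0   0   0   0   0   9   9   9   9   9   9  18  18  18  18  18
  5   0   0   3   3   3   9   9  12  12  12  12  18  18  21  21  21
  6   0  10  10  13  13  13  19  19  22  22  22  22  28  28  31  31

13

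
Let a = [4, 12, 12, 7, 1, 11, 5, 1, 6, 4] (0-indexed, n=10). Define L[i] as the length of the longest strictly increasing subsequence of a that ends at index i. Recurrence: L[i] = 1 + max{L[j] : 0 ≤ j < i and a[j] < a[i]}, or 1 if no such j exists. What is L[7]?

   i    0    1    2    3    4    5    6    7    8    9
a[i]    4   12   12    7    1   11    5    1    6    4
L[i]    1    2    2    2    1    3    2    1    3    2

1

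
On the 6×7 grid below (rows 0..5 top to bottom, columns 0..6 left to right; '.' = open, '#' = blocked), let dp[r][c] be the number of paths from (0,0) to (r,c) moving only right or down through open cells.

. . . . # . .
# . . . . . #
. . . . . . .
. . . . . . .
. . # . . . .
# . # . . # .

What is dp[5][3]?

r\c   0   1   2   3   4   5   6
  0   1   1   1   1   0   0   0
  1   0   1   2   3   3   3   0
  2   0   1   3   6   9  12  12
  3   0   1   4  10  19  31  43
  4   0   1   0  10  29  60 103
  5   0   1   0  10  39   0 103

10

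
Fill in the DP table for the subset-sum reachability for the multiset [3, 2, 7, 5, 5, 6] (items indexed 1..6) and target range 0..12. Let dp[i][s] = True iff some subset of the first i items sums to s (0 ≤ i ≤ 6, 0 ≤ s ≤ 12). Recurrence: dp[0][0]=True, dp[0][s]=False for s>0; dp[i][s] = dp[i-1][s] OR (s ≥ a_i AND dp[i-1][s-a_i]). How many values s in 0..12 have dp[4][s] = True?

9

i\s   0   1   2   3   4   5   6   7   8   9  10  11  12
  0   T   F   F   F   F   F   F   F   F   F   F   F   F
  1   T   F   F   T   F   F   F   F   F   F   F   F   F
  2   T   F   T   T   F   T   F   F   F   F   F   F   F
  3   T   F   T   T   F   T   F   T   F   T   T   F   T
  4   T   F   T   T   F   T   F   T   T   T   T   F   T
  5   T   F   T   T   F   T   F   T   T   T   T   F   T
  6   T   F   T   T   F   T   T   T   T   T   T   T   T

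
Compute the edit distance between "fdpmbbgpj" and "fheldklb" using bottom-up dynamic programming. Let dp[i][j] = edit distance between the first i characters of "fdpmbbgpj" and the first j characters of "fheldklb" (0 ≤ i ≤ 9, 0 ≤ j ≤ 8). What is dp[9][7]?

   ''  f  h  e  l  d  k  l  b
''  0  1  2  3  4  5  6  7  8
 f  1  0  1  2  3  4  5  6  7
 d  2  1  1  2  3  3  4  5  6
 p  3  2  2  2  3  4  4  5  6
 m  4  3  3  3  3  4  5  5  6
 b  5  4  4  4  4  4  5  6  5
 b  6  5  5  5  5  5  5  6  6
 g  7  6  6  6  6  6  6  6  7
 p  8  7  7  7  7  7  7  7  7
 j  9  8  8  8  8  8  8  8  8

8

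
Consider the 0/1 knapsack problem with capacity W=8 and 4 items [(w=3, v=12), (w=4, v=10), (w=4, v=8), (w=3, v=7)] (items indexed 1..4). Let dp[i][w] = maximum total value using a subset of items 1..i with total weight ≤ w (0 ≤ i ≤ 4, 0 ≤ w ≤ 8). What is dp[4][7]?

i\w   0   1   2   3   4   5   6   7   8
  0   0   0   0   0   0   0   0   0   0
  1   0   0   0  12  12  12  12  12  12
  2   0   0   0  12  12  12  12  22  22
  3   0   0   0  12  12  12  12  22  22
  4   0   0   0  12  12  12  19  22  22

22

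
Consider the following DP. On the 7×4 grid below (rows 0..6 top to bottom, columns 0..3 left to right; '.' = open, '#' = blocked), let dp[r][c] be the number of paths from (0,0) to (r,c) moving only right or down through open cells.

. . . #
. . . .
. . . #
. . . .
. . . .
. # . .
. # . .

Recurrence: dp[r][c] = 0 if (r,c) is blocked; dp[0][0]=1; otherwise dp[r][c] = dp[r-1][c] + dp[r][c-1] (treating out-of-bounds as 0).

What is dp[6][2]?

15

r\c   0   1   2   3
  0   1   1   1   0
  1   1   2   3   3
  2   1   3   6   0
  3   1   4  10  10
  4   1   5  15  25
  5   1   0  15  40
  6   1   0  15  55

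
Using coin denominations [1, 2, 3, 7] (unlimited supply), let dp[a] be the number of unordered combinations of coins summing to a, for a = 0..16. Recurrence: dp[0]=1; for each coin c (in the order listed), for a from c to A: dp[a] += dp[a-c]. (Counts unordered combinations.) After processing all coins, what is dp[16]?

after  coin     0     1     2     3     4     5     6     7     8     9    10    11    12    13    14    15    16
          1     1     1     1     1     1     1     1     1     1     1     1     1     1     1     1     1     1
          2     1     1     2     2     3     3     4     4     5     5     6     6     7     7     8     8     9
          3     1     1     2     3     4     5     7     8    10    12    14    16    19    21    24    27    30
          7     1     1     2     3     4     5     7     9    11    14    17    20    24    28    33    38    44

44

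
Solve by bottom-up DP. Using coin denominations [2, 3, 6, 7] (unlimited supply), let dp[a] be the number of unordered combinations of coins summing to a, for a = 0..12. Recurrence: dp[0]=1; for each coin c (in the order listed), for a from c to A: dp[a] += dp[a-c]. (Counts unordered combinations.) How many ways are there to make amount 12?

after  coin     0     1     2     3     4     5     6     7     8     9    10    11    12
          2     1     0     1     0     1     0     1     0     1     0     1     0     1
          3     1     0     1     1     1     1     2     1     2     2     2     2     3
          6     1     0     1     1     1     1     3     1     3     3     3     3     6
          7     1     0     1     1     1     1     3     2     3     4     4     4     7

7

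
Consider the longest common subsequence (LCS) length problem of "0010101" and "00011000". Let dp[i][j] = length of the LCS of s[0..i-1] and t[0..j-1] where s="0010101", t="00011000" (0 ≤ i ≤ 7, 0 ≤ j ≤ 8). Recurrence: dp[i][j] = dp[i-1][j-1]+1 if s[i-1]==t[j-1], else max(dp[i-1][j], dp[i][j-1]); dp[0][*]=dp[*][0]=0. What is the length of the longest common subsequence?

5

   ''  0  0  0  1  1  0  0  0
''  0  0  0  0  0  0  0  0  0
 0  0  1  1  1  1  1  1  1  1
 0  0  1  2  2  2  2  2  2  2
 1  0  1  2  2  3  3  3  3  3
 0  0  1  2  3  3  3  4  4  4
 1  0  1  2  3  4  4  4  4  4
 0  0  1  2  3  4  4  5  5  5
 1  0  1  2  3  4  5  5  5  5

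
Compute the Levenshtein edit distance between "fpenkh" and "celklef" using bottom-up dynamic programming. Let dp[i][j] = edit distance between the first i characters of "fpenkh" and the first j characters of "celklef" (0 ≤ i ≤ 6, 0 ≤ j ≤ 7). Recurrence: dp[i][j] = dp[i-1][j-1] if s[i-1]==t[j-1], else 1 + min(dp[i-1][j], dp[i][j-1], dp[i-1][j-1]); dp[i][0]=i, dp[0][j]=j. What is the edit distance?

   ''  c  e  l  k  l  e  f
''  0  1  2  3  4  5  6  7
 f  1  1  2  3  4  5  6  6
 p  2  2  2  3  4  5  6  7
 e  3  3  2  3  4  5  5  6
 n  4  4  3  3  4  5  6  6
 k  5  5  4  4  3  4  5  6
 h  6  6  5  5  4  4  5  6

6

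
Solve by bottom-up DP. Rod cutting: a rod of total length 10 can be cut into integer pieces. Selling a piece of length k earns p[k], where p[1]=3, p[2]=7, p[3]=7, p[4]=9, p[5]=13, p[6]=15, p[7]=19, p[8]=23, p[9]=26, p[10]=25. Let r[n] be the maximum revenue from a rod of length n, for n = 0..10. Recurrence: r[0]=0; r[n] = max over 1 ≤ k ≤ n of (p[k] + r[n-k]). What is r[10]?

35

   n    0    1    2    3    4    5    6    7    8    9   10
r[n]    0    3    7   10   14   17   21   24   28   31   35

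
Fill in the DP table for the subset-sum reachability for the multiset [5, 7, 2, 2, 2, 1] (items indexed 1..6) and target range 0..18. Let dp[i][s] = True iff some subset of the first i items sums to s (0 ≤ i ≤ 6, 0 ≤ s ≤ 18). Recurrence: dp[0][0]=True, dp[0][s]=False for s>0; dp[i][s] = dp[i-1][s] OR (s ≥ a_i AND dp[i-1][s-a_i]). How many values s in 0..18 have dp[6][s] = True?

i\s   0   1   2   3   4   5   6   7   8   9  10  11  12  13  14  15  16  17  18
  0   T   F   F   F   F   F   F   F   F   F   F   F   F   F   F   F   F   F   F
  1   T   F   F   F   F   T   F   F   F   F   F   F   F   F   F   F   F   F   F
  2   T   F   F   F   F   T   F   T   F   F   F   F   T   F   F   F   F   F   F
  3   T   F   T   F   F   T   F   T   F   T   F   F   T   F   T   F   F   F   F
  4   T   F   T   F   T   T   F   T   F   T   F   T   T   F   T   F   T   F   F
  5   T   F   T   F   T   T   T   T   F   T   F   T   T   T   T   F   T   F   T
  6   T   T   T   T   T   T   T   T   T   T   T   T   T   T   T   T   T   T   T

19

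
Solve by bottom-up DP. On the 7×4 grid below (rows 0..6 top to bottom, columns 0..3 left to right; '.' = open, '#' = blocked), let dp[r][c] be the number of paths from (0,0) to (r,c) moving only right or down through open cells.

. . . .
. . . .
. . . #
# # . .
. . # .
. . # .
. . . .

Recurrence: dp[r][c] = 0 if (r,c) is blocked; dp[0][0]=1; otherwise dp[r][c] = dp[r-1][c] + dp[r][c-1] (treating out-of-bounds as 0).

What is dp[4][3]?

6

r\c   0   1   2   3
  0   1   1   1   1
  1   1   2   3   4
  2   1   3   6   0
  3   0   0   6   6
  4   0   0   0   6
  5   0   0   0   6
  6   0   0   0   6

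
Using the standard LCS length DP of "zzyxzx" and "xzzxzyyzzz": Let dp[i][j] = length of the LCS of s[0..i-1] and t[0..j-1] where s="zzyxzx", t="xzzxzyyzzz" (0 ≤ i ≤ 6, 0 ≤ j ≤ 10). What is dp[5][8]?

4

   ''  x  z  z  x  z  y  y  z  z  z
''  0  0  0  0  0  0  0  0  0  0  0
 z  0  0  1  1  1  1  1  1  1  1  1
 z  0  0  1  2  2  2  2  2  2  2  2
 y  0  0  1  2  2  2  3  3  3  3  3
 x  0  1  1  2  3  3  3  3  3  3  3
 z  0  1  2  2  3  4  4  4  4  4  4
 x  0  1  2  2  3  4  4  4  4  4  4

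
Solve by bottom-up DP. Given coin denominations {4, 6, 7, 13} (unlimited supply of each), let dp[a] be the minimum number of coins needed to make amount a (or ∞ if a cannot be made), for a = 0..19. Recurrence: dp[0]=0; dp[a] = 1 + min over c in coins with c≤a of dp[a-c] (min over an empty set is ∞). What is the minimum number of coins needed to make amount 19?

2

 a  0  1  2  3  4  5  6  7  8  9 10 11 12 13 14 15 16 17 18 19
dp  0  -  -  -  1  -  1  1  2  -  2  2  2  1  2  3  3  2  3  2
(- denotes ∞ / unreachable)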